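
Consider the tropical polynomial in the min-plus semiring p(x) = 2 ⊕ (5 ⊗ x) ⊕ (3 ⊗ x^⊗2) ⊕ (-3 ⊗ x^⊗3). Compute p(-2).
p(-2) = -9

A tropical monomial a ⊗ x^⊗i evaluates to a + i · x. Evaluating each term at x = -2:
  Term 0 contributes 2 + 0 · -2 = 2
  Term 1 contributes 5 + 1 · -2 = 3
  Term 2 contributes 3 + 2 · -2 = -1
  Term 3 contributes -3 + 3 · -2 = -9
p(-2) = ⊕ of these = min[2, 3, -1, -9] = -9.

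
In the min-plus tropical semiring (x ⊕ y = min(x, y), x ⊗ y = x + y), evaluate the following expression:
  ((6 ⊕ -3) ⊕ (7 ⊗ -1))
((6 ⊕ -3) ⊕ (7 ⊗ -1)) = -3

Expand innermost to outermost. Recall ⊕ takes the minimum of its arguments and ⊗ takes their sum. Working out the expression ((6 ⊕ -3) ⊕ (7 ⊗ -1)) gives -3.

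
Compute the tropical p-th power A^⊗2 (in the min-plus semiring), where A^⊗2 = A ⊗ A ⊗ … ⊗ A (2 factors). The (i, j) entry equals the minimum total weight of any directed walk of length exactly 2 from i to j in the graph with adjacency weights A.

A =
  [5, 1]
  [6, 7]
A^⊗2 =
  [7, 6]
  [11, 7]

Each entry (A^⊗2)_ij equals the minimum over all length-2 walks i = v_0 → v_1 → … → v_2 = j of Σ_t A[v_t][v_{t+1}]. For example, for (i, j) = (0, 1) we minimise over 2 possible intermediate vertex sequences; the minimum is 6, attained along the walk 0 → 0 → 1.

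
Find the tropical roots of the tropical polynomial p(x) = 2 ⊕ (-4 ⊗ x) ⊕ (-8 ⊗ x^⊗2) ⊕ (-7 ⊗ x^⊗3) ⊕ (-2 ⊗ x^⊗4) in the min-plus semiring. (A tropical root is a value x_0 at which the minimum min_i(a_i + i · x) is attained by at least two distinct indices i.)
Roots: {-5, -1, 4, 6}

Each tropical root is a break point of the lower envelope of the lines y = a_i + i · x (there are 5 lines, with slopes 0, 1, ..., 4). Only the lines that attain the minimum somewhere contribute to roots; other lines are dominated. Here the surviving (envelope) indices are i = 4, i = 3, i = 2, i = 1, i = 0.
Intersections between consecutive envelope lines give the roots: for adjacent envelope indices i < j the intersection is x = (a_i − a_j) / (j − i). Reading off the sorted break points: {-5, -1, 4, 6}.
Verification: at each break x_0, at least two indices attain the minimum of min_i(a_i + i · x_0).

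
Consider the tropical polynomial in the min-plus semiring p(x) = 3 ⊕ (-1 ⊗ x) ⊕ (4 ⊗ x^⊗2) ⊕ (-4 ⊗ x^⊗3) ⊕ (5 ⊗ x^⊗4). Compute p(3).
p(3) = 2

A tropical monomial a ⊗ x^⊗i evaluates to a + i · x. Evaluating each term at x = 3:
  Term 0 contributes 3 + 0 · 3 = 3
  Term 1 contributes -1 + 1 · 3 = 2
  Term 2 contributes 4 + 2 · 3 = 10
  Term 3 contributes -4 + 3 · 3 = 5
  Term 4 contributes 5 + 4 · 3 = 17
p(3) = ⊕ of these = min[3, 2, 10, 5, 17] = 2.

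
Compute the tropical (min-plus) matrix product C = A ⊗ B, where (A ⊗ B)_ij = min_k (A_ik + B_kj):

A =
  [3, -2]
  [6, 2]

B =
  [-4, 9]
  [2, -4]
A ⊗ B =
  [-1, -6]
  [2, -2]

Apply the min-plus product entry-by-entry:
  C[0][0] = min over k of (A[0][0] + B[0][0] = 3 + -4 = -1, A[0][1] + B[1][0] = -2 + 2 = 0) = -1 (attained at k = 0)
  C[0][1] = min over k of (A[0][0] + B[0][1] = 3 + 9 = 12, A[0][1] + B[1][1] = -2 + -4 = -6) = -6 (attained at k = 1)
  C[1][0] = min over k of (A[1][0] + B[0][0] = 6 + -4 = 2, A[1][1] + B[1][0] = 2 + 2 = 4) = 2 (attained at k = 0)
  C[1][1] = min over k of (A[1][0] + B[0][1] = 6 + 9 = 15, A[1][1] + B[1][1] = 2 + -4 = -2) = -2 (attained at k = 1)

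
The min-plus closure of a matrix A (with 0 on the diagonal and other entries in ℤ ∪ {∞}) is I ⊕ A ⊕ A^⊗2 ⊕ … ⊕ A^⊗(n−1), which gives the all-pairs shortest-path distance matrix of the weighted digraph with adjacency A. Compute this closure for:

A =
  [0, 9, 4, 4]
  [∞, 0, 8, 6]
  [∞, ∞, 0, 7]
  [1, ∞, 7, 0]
Closure =
  [0, 9, 4, 4]
  [7, 0, 8, 6]
  [8, 17, 0, 7]
  [1, 10, 5, 0]

This is the Floyd-Warshall all-pairs shortest-path computation. For each intermediate vertex k = 0, 1, …, 3, update dist[i][j] ← min(dist[i][j], dist[i][k] + dist[k][j]). The final matrix gives, for each (i, j), the minimum total weight of any directed path from i to j (possibly empty when i = j).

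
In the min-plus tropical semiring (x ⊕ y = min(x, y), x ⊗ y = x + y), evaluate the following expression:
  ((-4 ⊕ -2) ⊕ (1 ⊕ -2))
((-4 ⊕ -2) ⊕ (1 ⊕ -2)) = -4

Expand innermost to outermost. Recall ⊕ takes the minimum of its arguments and ⊗ takes their sum. Working out the expression ((-4 ⊕ -2) ⊕ (1 ⊕ -2)) gives -4.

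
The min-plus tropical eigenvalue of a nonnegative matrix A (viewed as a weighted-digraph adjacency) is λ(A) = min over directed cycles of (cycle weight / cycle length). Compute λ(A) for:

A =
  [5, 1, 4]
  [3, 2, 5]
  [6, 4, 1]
λ(A) = 1

Enumerate directed cycles and compute their means (weight / length). Sample:
  cycle 0 → 0: weight = 5, length = 1, mean = 5/1 ≈ 5.000
  cycle 1 → 1: weight = 2, length = 1, mean = 2/1 ≈ 2.000
  cycle 2 → 2: weight = 1, length = 1, mean = 1/1 ≈ 1.000
  cycle 0 → 1 → 0: weight = 4, length = 2, mean = 4/2 ≈ 2.000
  cycle 0 → 2 → 0: weight = 10, length = 2, mean = 10/2 ≈ 5.000
  cycle 1 → 0 → 1: weight = 4, length = 2, mean = 4/2 ≈ 2.000
Minimum mean = 1.000, attained e.g. along the cycle 2 → 2 with weight 1 and length 1. So λ(A) = 1/1 = 1.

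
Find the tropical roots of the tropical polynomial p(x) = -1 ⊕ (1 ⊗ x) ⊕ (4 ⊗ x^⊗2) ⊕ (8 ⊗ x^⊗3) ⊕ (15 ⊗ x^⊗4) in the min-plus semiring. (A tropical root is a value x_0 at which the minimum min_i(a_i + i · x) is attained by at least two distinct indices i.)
Roots: {-7, -4, -3, -2}

Each tropical root is a break point of the lower envelope of the lines y = a_i + i · x (there are 5 lines, with slopes 0, 1, ..., 4). Only the lines that attain the minimum somewhere contribute to roots; other lines are dominated. Here the surviving (envelope) indices are i = 4, i = 3, i = 2, i = 1, i = 0.
Intersections between consecutive envelope lines give the roots: for adjacent envelope indices i < j the intersection is x = (a_i − a_j) / (j − i). Reading off the sorted break points: {-7, -4, -3, -2}.
Verification: at each break x_0, at least two indices attain the minimum of min_i(a_i + i · x_0).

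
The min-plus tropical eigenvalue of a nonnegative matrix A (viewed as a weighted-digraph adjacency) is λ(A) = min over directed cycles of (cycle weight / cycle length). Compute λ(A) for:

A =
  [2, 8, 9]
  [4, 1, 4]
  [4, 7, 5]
λ(A) = 1

Enumerate directed cycles and compute their means (weight / length). Sample:
  cycle 0 → 0: weight = 2, length = 1, mean = 2/1 ≈ 2.000
  cycle 1 → 1: weight = 1, length = 1, mean = 1/1 ≈ 1.000
  cycle 2 → 2: weight = 5, length = 1, mean = 5/1 ≈ 5.000
  cycle 0 → 1 → 0: weight = 12, length = 2, mean = 12/2 ≈ 6.000
  cycle 0 → 2 → 0: weight = 13, length = 2, mean = 13/2 ≈ 6.500
  cycle 1 → 0 → 1: weight = 12, length = 2, mean = 12/2 ≈ 6.000
Minimum mean = 1.000, attained e.g. along the cycle 1 → 1 with weight 1 and length 1. So λ(A) = 1/1 = 1.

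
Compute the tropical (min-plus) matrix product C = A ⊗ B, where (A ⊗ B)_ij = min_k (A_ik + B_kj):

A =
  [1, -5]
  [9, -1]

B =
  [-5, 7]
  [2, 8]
A ⊗ B =
  [-4, 3]
  [1, 7]

Apply the min-plus product entry-by-entry:
  C[0][0] = min over k of (A[0][0] + B[0][0] = 1 + -5 = -4, A[0][1] + B[1][0] = -5 + 2 = -3) = -4 (attained at k = 0)
  C[0][1] = min over k of (A[0][0] + B[0][1] = 1 + 7 = 8, A[0][1] + B[1][1] = -5 + 8 = 3) = 3 (attained at k = 1)
  C[1][0] = min over k of (A[1][0] + B[0][0] = 9 + -5 = 4, A[1][1] + B[1][0] = -1 + 2 = 1) = 1 (attained at k = 1)
  C[1][1] = min over k of (A[1][0] + B[0][1] = 9 + 7 = 16, A[1][1] + B[1][1] = -1 + 8 = 7) = 7 (attained at k = 1)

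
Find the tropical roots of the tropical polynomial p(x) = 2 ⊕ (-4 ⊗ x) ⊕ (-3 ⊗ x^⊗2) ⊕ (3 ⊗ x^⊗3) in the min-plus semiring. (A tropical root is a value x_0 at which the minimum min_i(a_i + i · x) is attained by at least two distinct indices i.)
Roots: {-6, -1, 6}

Each tropical root is a break point of the lower envelope of the lines y = a_i + i · x (there are 4 lines, with slopes 0, 1, ..., 3). Only the lines that attain the minimum somewhere contribute to roots; other lines are dominated. Here the surviving (envelope) indices are i = 3, i = 2, i = 1, i = 0.
Intersections between consecutive envelope lines give the roots: for adjacent envelope indices i < j the intersection is x = (a_i − a_j) / (j − i). Reading off the sorted break points: {-6, -1, 6}.
Verification: at each break x_0, at least two indices attain the minimum of min_i(a_i + i · x_0).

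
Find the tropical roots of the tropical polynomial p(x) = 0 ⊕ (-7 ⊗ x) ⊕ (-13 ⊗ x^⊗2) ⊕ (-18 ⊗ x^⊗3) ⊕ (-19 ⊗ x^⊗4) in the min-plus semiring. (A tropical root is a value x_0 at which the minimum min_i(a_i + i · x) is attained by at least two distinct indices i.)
Roots: {1, 5, 6, 7}

Each tropical root is a break point of the lower envelope of the lines y = a_i + i · x (there are 5 lines, with slopes 0, 1, ..., 4). Only the lines that attain the minimum somewhere contribute to roots; other lines are dominated. Here the surviving (envelope) indices are i = 4, i = 3, i = 2, i = 1, i = 0.
Intersections between consecutive envelope lines give the roots: for adjacent envelope indices i < j the intersection is x = (a_i − a_j) / (j − i). Reading off the sorted break points: {1, 5, 6, 7}.
Verification: at each break x_0, at least two indices attain the minimum of min_i(a_i + i · x_0).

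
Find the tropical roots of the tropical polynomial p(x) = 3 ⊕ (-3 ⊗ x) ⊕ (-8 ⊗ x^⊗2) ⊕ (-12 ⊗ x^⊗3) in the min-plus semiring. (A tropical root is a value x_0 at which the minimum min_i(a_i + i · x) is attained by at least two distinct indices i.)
Roots: {4, 5, 6}

Each tropical root is a break point of the lower envelope of the lines y = a_i + i · x (there are 4 lines, with slopes 0, 1, ..., 3). Only the lines that attain the minimum somewhere contribute to roots; other lines are dominated. Here the surviving (envelope) indices are i = 3, i = 2, i = 1, i = 0.
Intersections between consecutive envelope lines give the roots: for adjacent envelope indices i < j the intersection is x = (a_i − a_j) / (j − i). Reading off the sorted break points: {4, 5, 6}.
Verification: at each break x_0, at least two indices attain the minimum of min_i(a_i + i · x_0).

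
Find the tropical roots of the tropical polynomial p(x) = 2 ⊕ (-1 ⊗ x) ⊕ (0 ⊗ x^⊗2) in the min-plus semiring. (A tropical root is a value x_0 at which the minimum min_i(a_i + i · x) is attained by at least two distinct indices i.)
Roots: {-1, 3}

Each tropical root is a break point of the lower envelope of the lines y = a_i + i · x (there are 3 lines, with slopes 0, 1, ..., 2). Only the lines that attain the minimum somewhere contribute to roots; other lines are dominated. Here the surviving (envelope) indices are i = 2, i = 1, i = 0.
Intersections between consecutive envelope lines give the roots: for adjacent envelope indices i < j the intersection is x = (a_i − a_j) / (j − i). Reading off the sorted break points: {-1, 3}.
Verification: at each break x_0, at least two indices attain the minimum of min_i(a_i + i · x_0).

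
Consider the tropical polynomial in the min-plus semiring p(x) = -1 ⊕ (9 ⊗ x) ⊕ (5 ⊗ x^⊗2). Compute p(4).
p(4) = -1

A tropical monomial a ⊗ x^⊗i evaluates to a + i · x. Evaluating each term at x = 4:
  Term 0 contributes -1 + 0 · 4 = -1
  Term 1 contributes 9 + 1 · 4 = 13
  Term 2 contributes 5 + 2 · 4 = 13
p(4) = ⊕ of these = min[-1, 13, 13] = -1.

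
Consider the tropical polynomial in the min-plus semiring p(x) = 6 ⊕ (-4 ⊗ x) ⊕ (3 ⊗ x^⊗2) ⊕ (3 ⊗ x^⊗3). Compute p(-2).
p(-2) = -6

A tropical monomial a ⊗ x^⊗i evaluates to a + i · x. Evaluating each term at x = -2:
  Term 0 contributes 6 + 0 · -2 = 6
  Term 1 contributes -4 + 1 · -2 = -6
  Term 2 contributes 3 + 2 · -2 = -1
  Term 3 contributes 3 + 3 · -2 = -3
p(-2) = ⊕ of these = min[6, -6, -1, -3] = -6.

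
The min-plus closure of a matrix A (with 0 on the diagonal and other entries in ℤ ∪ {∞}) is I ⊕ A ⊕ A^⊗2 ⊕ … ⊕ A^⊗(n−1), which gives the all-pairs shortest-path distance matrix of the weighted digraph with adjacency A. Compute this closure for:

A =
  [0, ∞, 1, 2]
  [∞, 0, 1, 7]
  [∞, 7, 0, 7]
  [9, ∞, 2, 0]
Closure =
  [0, 8, 1, 2]
  [16, 0, 1, 7]
  [16, 7, 0, 7]
  [9, 9, 2, 0]

This is the Floyd-Warshall all-pairs shortest-path computation. For each intermediate vertex k = 0, 1, …, 3, update dist[i][j] ← min(dist[i][j], dist[i][k] + dist[k][j]). The final matrix gives, for each (i, j), the minimum total weight of any directed path from i to j (possibly empty when i = j).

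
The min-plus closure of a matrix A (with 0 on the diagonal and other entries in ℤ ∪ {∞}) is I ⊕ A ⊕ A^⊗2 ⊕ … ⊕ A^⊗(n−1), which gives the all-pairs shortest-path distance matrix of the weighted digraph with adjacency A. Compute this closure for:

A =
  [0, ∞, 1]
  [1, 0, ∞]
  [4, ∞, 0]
Closure =
  [0, ∞, 1]
  [1, 0, 2]
  [4, ∞, 0]

This is the Floyd-Warshall all-pairs shortest-path computation. For each intermediate vertex k = 0, 1, …, 2, update dist[i][j] ← min(dist[i][j], dist[i][k] + dist[k][j]). The final matrix gives, for each (i, j), the minimum total weight of any directed path from i to j (possibly empty when i = j).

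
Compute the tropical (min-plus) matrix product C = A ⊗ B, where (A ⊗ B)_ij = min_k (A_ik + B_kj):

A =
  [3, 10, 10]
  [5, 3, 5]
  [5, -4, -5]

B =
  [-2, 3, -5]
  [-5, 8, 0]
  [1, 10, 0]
A ⊗ B =
  [1, 6, -2]
  [-2, 8, 0]
  [-9, 4, -5]

Apply the min-plus product entry-by-entry:
  C[0][0] = min over k of (A[0][0] + B[0][0] = 3 + -2 = 1, A[0][1] + B[1][0] = 10 + -5 = 5, A[0][2] + B[2][0] = 10 + 1 = 11) = 1 (attained at k = 0)
  C[0][1] = min over k of (A[0][0] + B[0][1] = 3 + 3 = 6, A[0][1] + B[1][1] = 10 + 8 = 18, A[0][2] + B[2][1] = 10 + 10 = 20) = 6 (attained at k = 0)
  C[0][2] = min over k of (A[0][0] + B[0][2] = 3 + -5 = -2, A[0][1] + B[1][2] = 10 + 0 = 10, A[0][2] + B[2][2] = 10 + 0 = 10) = -2 (attained at k = 0)
  C[1][0] = min over k of (A[1][0] + B[0][0] = 5 + -2 = 3, A[1][1] + B[1][0] = 3 + -5 = -2, A[1][2] + B[2][0] = 5 + 1 = 6) = -2 (attained at k = 1)
  C[1][1] = min over k of (A[1][0] + B[0][1] = 5 + 3 = 8, A[1][1] + B[1][1] = 3 + 8 = 11, A[1][2] + B[2][1] = 5 + 10 = 15) = 8 (attained at k = 0)
  C[1][2] = min over k of (A[1][0] + B[0][2] = 5 + -5 = 0, A[1][1] + B[1][2] = 3 + 0 = 3, A[1][2] + B[2][2] = 5 + 0 = 5) = 0 (attained at k = 0)
  C[2][0] = min over k of (A[2][0] + B[0][0] = 5 + -2 = 3, A[2][1] + B[1][0] = -4 + -5 = -9, A[2][2] + B[2][0] = -5 + 1 = -4) = -9 (attained at k = 1)
  C[2][1] = min over k of (A[2][0] + B[0][1] = 5 + 3 = 8, A[2][1] + B[1][1] = -4 + 8 = 4, A[2][2] + B[2][1] = -5 + 10 = 5) = 4 (attained at k = 1)
  C[2][2] = min over k of (A[2][0] + B[0][2] = 5 + -5 = 0, A[2][1] + B[1][2] = -4 + 0 = -4, A[2][2] + B[2][2] = -5 + 0 = -5) = -5 (attained at k = 2)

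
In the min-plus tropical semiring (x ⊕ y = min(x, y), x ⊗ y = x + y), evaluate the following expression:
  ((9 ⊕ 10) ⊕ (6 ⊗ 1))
((9 ⊕ 10) ⊕ (6 ⊗ 1)) = 7

Expand innermost to outermost. Recall ⊕ takes the minimum of its arguments and ⊗ takes their sum. Working out the expression ((9 ⊕ 10) ⊕ (6 ⊗ 1)) gives 7.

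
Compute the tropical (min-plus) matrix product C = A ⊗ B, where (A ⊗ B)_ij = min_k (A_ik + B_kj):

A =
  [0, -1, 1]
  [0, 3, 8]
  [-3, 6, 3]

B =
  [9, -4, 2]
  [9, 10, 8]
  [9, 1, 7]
A ⊗ B =
  [8, -4, 2]
  [9, -4, 2]
  [6, -7, -1]

Apply the min-plus product entry-by-entry:
  C[0][0] = min over k of (A[0][0] + B[0][0] = 0 + 9 = 9, A[0][1] + B[1][0] = -1 + 9 = 8, A[0][2] + B[2][0] = 1 + 9 = 10) = 8 (attained at k = 1)
  C[0][1] = min over k of (A[0][0] + B[0][1] = 0 + -4 = -4, A[0][1] + B[1][1] = -1 + 10 = 9, A[0][2] + B[2][1] = 1 + 1 = 2) = -4 (attained at k = 0)
  C[0][2] = min over k of (A[0][0] + B[0][2] = 0 + 2 = 2, A[0][1] + B[1][2] = -1 + 8 = 7, A[0][2] + B[2][2] = 1 + 7 = 8) = 2 (attained at k = 0)
  C[1][0] = min over k of (A[1][0] + B[0][0] = 0 + 9 = 9, A[1][1] + B[1][0] = 3 + 9 = 12, A[1][2] + B[2][0] = 8 + 9 = 17) = 9 (attained at k = 0)
  C[1][1] = min over k of (A[1][0] + B[0][1] = 0 + -4 = -4, A[1][1] + B[1][1] = 3 + 10 = 13, A[1][2] + B[2][1] = 8 + 1 = 9) = -4 (attained at k = 0)
  C[1][2] = min over k of (A[1][0] + B[0][2] = 0 + 2 = 2, A[1][1] + B[1][2] = 3 + 8 = 11, A[1][2] + B[2][2] = 8 + 7 = 15) = 2 (attained at k = 0)
  C[2][0] = min over k of (A[2][0] + B[0][0] = -3 + 9 = 6, A[2][1] + B[1][0] = 6 + 9 = 15, A[2][2] + B[2][0] = 3 + 9 = 12) = 6 (attained at k = 0)
  C[2][1] = min over k of (A[2][0] + B[0][1] = -3 + -4 = -7, A[2][1] + B[1][1] = 6 + 10 = 16, A[2][2] + B[2][1] = 3 + 1 = 4) = -7 (attained at k = 0)
  C[2][2] = min over k of (A[2][0] + B[0][2] = -3 + 2 = -1, A[2][1] + B[1][2] = 6 + 8 = 14, A[2][2] + B[2][2] = 3 + 7 = 10) = -1 (attained at k = 0)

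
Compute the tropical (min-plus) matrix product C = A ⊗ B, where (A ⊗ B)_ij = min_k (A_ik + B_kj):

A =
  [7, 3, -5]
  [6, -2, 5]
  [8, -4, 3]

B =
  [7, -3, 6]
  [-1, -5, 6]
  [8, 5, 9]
A ⊗ B =
  [2, -2, 4]
  [-3, -7, 4]
  [-5, -9, 2]

Apply the min-plus product entry-by-entry:
  C[0][0] = min over k of (A[0][0] + B[0][0] = 7 + 7 = 14, A[0][1] + B[1][0] = 3 + -1 = 2, A[0][2] + B[2][0] = -5 + 8 = 3) = 2 (attained at k = 1)
  C[0][1] = min over k of (A[0][0] + B[0][1] = 7 + -3 = 4, A[0][1] + B[1][1] = 3 + -5 = -2, A[0][2] + B[2][1] = -5 + 5 = 0) = -2 (attained at k = 1)
  C[0][2] = min over k of (A[0][0] + B[0][2] = 7 + 6 = 13, A[0][1] + B[1][2] = 3 + 6 = 9, A[0][2] + B[2][2] = -5 + 9 = 4) = 4 (attained at k = 2)
  C[1][0] = min over k of (A[1][0] + B[0][0] = 6 + 7 = 13, A[1][1] + B[1][0] = -2 + -1 = -3, A[1][2] + B[2][0] = 5 + 8 = 13) = -3 (attained at k = 1)
  C[1][1] = min over k of (A[1][0] + B[0][1] = 6 + -3 = 3, A[1][1] + B[1][1] = -2 + -5 = -7, A[1][2] + B[2][1] = 5 + 5 = 10) = -7 (attained at k = 1)
  C[1][2] = min over k of (A[1][0] + B[0][2] = 6 + 6 = 12, A[1][1] + B[1][2] = -2 + 6 = 4, A[1][2] + B[2][2] = 5 + 9 = 14) = 4 (attained at k = 1)
  C[2][0] = min over k of (A[2][0] + B[0][0] = 8 + 7 = 15, A[2][1] + B[1][0] = -4 + -1 = -5, A[2][2] + B[2][0] = 3 + 8 = 11) = -5 (attained at k = 1)
  C[2][1] = min over k of (A[2][0] + B[0][1] = 8 + -3 = 5, A[2][1] + B[1][1] = -4 + -5 = -9, A[2][2] + B[2][1] = 3 + 5 = 8) = -9 (attained at k = 1)
  C[2][2] = min over k of (A[2][0] + B[0][2] = 8 + 6 = 14, A[2][1] + B[1][2] = -4 + 6 = 2, A[2][2] + B[2][2] = 3 + 9 = 12) = 2 (attained at k = 1)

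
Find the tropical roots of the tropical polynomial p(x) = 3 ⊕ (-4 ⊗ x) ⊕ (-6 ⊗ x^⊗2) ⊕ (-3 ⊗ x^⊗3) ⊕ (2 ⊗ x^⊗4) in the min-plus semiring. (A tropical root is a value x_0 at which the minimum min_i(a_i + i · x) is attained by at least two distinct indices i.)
Roots: {-5, -3, 2, 7}

Each tropical root is a break point of the lower envelope of the lines y = a_i + i · x (there are 5 lines, with slopes 0, 1, ..., 4). Only the lines that attain the minimum somewhere contribute to roots; other lines are dominated. Here the surviving (envelope) indices are i = 4, i = 3, i = 2, i = 1, i = 0.
Intersections between consecutive envelope lines give the roots: for adjacent envelope indices i < j the intersection is x = (a_i − a_j) / (j − i). Reading off the sorted break points: {-5, -3, 2, 7}.
Verification: at each break x_0, at least two indices attain the minimum of min_i(a_i + i · x_0).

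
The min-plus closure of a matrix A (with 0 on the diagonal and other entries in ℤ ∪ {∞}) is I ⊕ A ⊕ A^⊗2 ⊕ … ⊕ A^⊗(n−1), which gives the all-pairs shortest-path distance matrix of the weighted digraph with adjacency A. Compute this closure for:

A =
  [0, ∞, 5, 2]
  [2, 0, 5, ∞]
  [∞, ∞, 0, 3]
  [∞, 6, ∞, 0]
Closure =
  [0, 8, 5, 2]
  [2, 0, 5, 4]
  [11, 9, 0, 3]
  [8, 6, 11, 0]

This is the Floyd-Warshall all-pairs shortest-path computation. For each intermediate vertex k = 0, 1, …, 3, update dist[i][j] ← min(dist[i][j], dist[i][k] + dist[k][j]). The final matrix gives, for each (i, j), the minimum total weight of any directed path from i to j (possibly empty when i = j).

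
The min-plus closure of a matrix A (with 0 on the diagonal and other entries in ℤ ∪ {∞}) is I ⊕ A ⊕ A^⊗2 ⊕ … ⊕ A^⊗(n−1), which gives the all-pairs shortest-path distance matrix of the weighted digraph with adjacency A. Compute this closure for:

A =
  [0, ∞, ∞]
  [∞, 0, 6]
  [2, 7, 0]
Closure =
  [0, ∞, ∞]
  [8, 0, 6]
  [2, 7, 0]

This is the Floyd-Warshall all-pairs shortest-path computation. For each intermediate vertex k = 0, 1, …, 2, update dist[i][j] ← min(dist[i][j], dist[i][k] + dist[k][j]). The final matrix gives, for each (i, j), the minimum total weight of any directed path from i to j (possibly empty when i = j).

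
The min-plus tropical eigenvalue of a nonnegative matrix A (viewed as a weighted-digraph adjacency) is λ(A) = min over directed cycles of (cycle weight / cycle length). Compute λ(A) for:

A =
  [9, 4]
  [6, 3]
λ(A) = 3

Enumerate directed cycles and compute their means (weight / length). Sample:
  cycle 0 → 0: weight = 9, length = 1, mean = 9/1 ≈ 9.000
  cycle 1 → 1: weight = 3, length = 1, mean = 3/1 ≈ 3.000
  cycle 0 → 1 → 0: weight = 10, length = 2, mean = 10/2 ≈ 5.000
  cycle 1 → 0 → 1: weight = 10, length = 2, mean = 10/2 ≈ 5.000
Minimum mean = 3.000, attained e.g. along the cycle 1 → 1 with weight 3 and length 1. So λ(A) = 3/1 = 3.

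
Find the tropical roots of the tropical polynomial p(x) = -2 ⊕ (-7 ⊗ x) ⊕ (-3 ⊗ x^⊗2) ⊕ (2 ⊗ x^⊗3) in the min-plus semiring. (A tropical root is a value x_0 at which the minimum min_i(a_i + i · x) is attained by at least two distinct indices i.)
Roots: {-5, -4, 5}

Each tropical root is a break point of the lower envelope of the lines y = a_i + i · x (there are 4 lines, with slopes 0, 1, ..., 3). Only the lines that attain the minimum somewhere contribute to roots; other lines are dominated. Here the surviving (envelope) indices are i = 3, i = 2, i = 1, i = 0.
Intersections between consecutive envelope lines give the roots: for adjacent envelope indices i < j the intersection is x = (a_i − a_j) / (j − i). Reading off the sorted break points: {-5, -4, 5}.
Verification: at each break x_0, at least two indices attain the minimum of min_i(a_i + i · x_0).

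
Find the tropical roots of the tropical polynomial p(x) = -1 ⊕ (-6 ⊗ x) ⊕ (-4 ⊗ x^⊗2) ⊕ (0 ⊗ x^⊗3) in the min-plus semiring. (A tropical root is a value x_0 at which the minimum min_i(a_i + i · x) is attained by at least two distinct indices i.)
Roots: {-4, -2, 5}

Each tropical root is a break point of the lower envelope of the lines y = a_i + i · x (there are 4 lines, with slopes 0, 1, ..., 3). Only the lines that attain the minimum somewhere contribute to roots; other lines are dominated. Here the surviving (envelope) indices are i = 3, i = 2, i = 1, i = 0.
Intersections between consecutive envelope lines give the roots: for adjacent envelope indices i < j the intersection is x = (a_i − a_j) / (j − i). Reading off the sorted break points: {-4, -2, 5}.
Verification: at each break x_0, at least two indices attain the minimum of min_i(a_i + i · x_0).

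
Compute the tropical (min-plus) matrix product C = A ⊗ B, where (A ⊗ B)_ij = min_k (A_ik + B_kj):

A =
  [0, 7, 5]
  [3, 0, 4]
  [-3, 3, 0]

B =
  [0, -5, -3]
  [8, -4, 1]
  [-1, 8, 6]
A ⊗ B =
  [0, -5, -3]
  [3, -4, 0]
  [-3, -8, -6]

Apply the min-plus product entry-by-entry:
  C[0][0] = min over k of (A[0][0] + B[0][0] = 0 + 0 = 0, A[0][1] + B[1][0] = 7 + 8 = 15, A[0][2] + B[2][0] = 5 + -1 = 4) = 0 (attained at k = 0)
  C[0][1] = min over k of (A[0][0] + B[0][1] = 0 + -5 = -5, A[0][1] + B[1][1] = 7 + -4 = 3, A[0][2] + B[2][1] = 5 + 8 = 13) = -5 (attained at k = 0)
  C[0][2] = min over k of (A[0][0] + B[0][2] = 0 + -3 = -3, A[0][1] + B[1][2] = 7 + 1 = 8, A[0][2] + B[2][2] = 5 + 6 = 11) = -3 (attained at k = 0)
  C[1][0] = min over k of (A[1][0] + B[0][0] = 3 + 0 = 3, A[1][1] + B[1][0] = 0 + 8 = 8, A[1][2] + B[2][0] = 4 + -1 = 3) = 3 (attained at k = 0)
  C[1][1] = min over k of (A[1][0] + B[0][1] = 3 + -5 = -2, A[1][1] + B[1][1] = 0 + -4 = -4, A[1][2] + B[2][1] = 4 + 8 = 12) = -4 (attained at k = 1)
  C[1][2] = min over k of (A[1][0] + B[0][2] = 3 + -3 = 0, A[1][1] + B[1][2] = 0 + 1 = 1, A[1][2] + B[2][2] = 4 + 6 = 10) = 0 (attained at k = 0)
  C[2][0] = min over k of (A[2][0] + B[0][0] = -3 + 0 = -3, A[2][1] + B[1][0] = 3 + 8 = 11, A[2][2] + B[2][0] = 0 + -1 = -1) = -3 (attained at k = 0)
  C[2][1] = min over k of (A[2][0] + B[0][1] = -3 + -5 = -8, A[2][1] + B[1][1] = 3 + -4 = -1, A[2][2] + B[2][1] = 0 + 8 = 8) = -8 (attained at k = 0)
  C[2][2] = min over k of (A[2][0] + B[0][2] = -3 + -3 = -6, A[2][1] + B[1][2] = 3 + 1 = 4, A[2][2] + B[2][2] = 0 + 6 = 6) = -6 (attained at k = 0)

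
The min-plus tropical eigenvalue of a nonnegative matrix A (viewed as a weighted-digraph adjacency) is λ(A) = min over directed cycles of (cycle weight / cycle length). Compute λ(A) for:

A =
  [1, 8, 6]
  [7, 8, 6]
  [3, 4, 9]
λ(A) = 1

Enumerate directed cycles and compute their means (weight / length). Sample:
  cycle 0 → 0: weight = 1, length = 1, mean = 1/1 ≈ 1.000
  cycle 1 → 1: weight = 8, length = 1, mean = 8/1 ≈ 8.000
  cycle 2 → 2: weight = 9, length = 1, mean = 9/1 ≈ 9.000
  cycle 0 → 1 → 0: weight = 15, length = 2, mean = 15/2 ≈ 7.500
  cycle 0 → 2 → 0: weight = 9, length = 2, mean = 9/2 ≈ 4.500
  cycle 1 → 0 → 1: weight = 15, length = 2, mean = 15/2 ≈ 7.500
Minimum mean = 1.000, attained e.g. along the cycle 0 → 0 with weight 1 and length 1. So λ(A) = 1/1 = 1.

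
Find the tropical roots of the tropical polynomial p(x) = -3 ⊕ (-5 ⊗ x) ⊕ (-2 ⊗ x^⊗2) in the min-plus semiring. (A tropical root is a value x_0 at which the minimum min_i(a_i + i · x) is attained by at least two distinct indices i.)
Roots: {-3, 2}

Each tropical root is a break point of the lower envelope of the lines y = a_i + i · x (there are 3 lines, with slopes 0, 1, ..., 2). Only the lines that attain the minimum somewhere contribute to roots; other lines are dominated. Here the surviving (envelope) indices are i = 2, i = 1, i = 0.
Intersections between consecutive envelope lines give the roots: for adjacent envelope indices i < j the intersection is x = (a_i − a_j) / (j − i). Reading off the sorted break points: {-3, 2}.
Verification: at each break x_0, at least two indices attain the minimum of min_i(a_i + i · x_0).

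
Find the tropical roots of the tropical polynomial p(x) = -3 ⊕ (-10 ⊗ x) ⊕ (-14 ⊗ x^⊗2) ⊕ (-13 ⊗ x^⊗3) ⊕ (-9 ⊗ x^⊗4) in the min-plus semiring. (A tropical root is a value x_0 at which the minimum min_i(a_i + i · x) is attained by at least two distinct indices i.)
Roots: {-4, -1, 4, 7}

Each tropical root is a break point of the lower envelope of the lines y = a_i + i · x (there are 5 lines, with slopes 0, 1, ..., 4). Only the lines that attain the minimum somewhere contribute to roots; other lines are dominated. Here the surviving (envelope) indices are i = 4, i = 3, i = 2, i = 1, i = 0.
Intersections between consecutive envelope lines give the roots: for adjacent envelope indices i < j the intersection is x = (a_i − a_j) / (j − i). Reading off the sorted break points: {-4, -1, 4, 7}.
Verification: at each break x_0, at least two indices attain the minimum of min_i(a_i + i · x_0).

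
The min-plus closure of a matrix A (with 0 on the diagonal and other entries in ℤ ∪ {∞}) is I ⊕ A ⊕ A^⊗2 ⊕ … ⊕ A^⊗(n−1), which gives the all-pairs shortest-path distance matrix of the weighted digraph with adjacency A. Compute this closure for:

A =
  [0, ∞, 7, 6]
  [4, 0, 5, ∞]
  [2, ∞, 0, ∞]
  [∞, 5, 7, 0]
Closure =
  [0, 11, 7, 6]
  [4, 0, 5, 10]
  [2, 13, 0, 8]
  [9, 5, 7, 0]

This is the Floyd-Warshall all-pairs shortest-path computation. For each intermediate vertex k = 0, 1, …, 3, update dist[i][j] ← min(dist[i][j], dist[i][k] + dist[k][j]). The final matrix gives, for each (i, j), the minimum total weight of any directed path from i to j (possibly empty when i = j).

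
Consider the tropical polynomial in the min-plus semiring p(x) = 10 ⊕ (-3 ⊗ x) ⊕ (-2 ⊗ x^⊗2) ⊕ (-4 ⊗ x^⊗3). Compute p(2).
p(2) = -1

A tropical monomial a ⊗ x^⊗i evaluates to a + i · x. Evaluating each term at x = 2:
  Term 0 contributes 10 + 0 · 2 = 10
  Term 1 contributes -3 + 1 · 2 = -1
  Term 2 contributes -2 + 2 · 2 = 2
  Term 3 contributes -4 + 3 · 2 = 2
p(2) = ⊕ of these = min[10, -1, 2, 2] = -1.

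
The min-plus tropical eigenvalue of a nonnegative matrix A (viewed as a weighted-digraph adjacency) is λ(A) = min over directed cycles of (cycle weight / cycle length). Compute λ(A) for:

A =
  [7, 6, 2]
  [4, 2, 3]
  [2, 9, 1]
λ(A) = 1

Enumerate directed cycles and compute their means (weight / length). Sample:
  cycle 0 → 0: weight = 7, length = 1, mean = 7/1 ≈ 7.000
  cycle 1 → 1: weight = 2, length = 1, mean = 2/1 ≈ 2.000
  cycle 2 → 2: weight = 1, length = 1, mean = 1/1 ≈ 1.000
  cycle 0 → 1 → 0: weight = 10, length = 2, mean = 10/2 ≈ 5.000
  cycle 0 → 2 → 0: weight = 4, length = 2, mean = 4/2 ≈ 2.000
  cycle 1 → 0 → 1: weight = 10, length = 2, mean = 10/2 ≈ 5.000
Minimum mean = 1.000, attained e.g. along the cycle 2 → 2 with weight 1 and length 1. So λ(A) = 1/1 = 1.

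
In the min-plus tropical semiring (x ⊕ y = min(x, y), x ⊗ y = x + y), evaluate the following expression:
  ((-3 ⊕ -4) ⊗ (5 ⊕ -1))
((-3 ⊕ -4) ⊗ (5 ⊕ -1)) = -5

Expand innermost to outermost. Recall ⊕ takes the minimum of its arguments and ⊗ takes their sum. Working out the expression ((-3 ⊕ -4) ⊗ (5 ⊕ -1)) gives -5.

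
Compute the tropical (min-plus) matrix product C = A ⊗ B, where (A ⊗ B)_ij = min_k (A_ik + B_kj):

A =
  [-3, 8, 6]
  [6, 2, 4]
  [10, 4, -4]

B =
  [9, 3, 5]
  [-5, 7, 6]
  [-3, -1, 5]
A ⊗ B =
  [3, 0, 2]
  [-3, 3, 8]
  [-7, -5, 1]

Apply the min-plus product entry-by-entry:
  C[0][0] = min over k of (A[0][0] + B[0][0] = -3 + 9 = 6, A[0][1] + B[1][0] = 8 + -5 = 3, A[0][2] + B[2][0] = 6 + -3 = 3) = 3 (attained at k = 1)
  C[0][1] = min over k of (A[0][0] + B[0][1] = -3 + 3 = 0, A[0][1] + B[1][1] = 8 + 7 = 15, A[0][2] + B[2][1] = 6 + -1 = 5) = 0 (attained at k = 0)
  C[0][2] = min over k of (A[0][0] + B[0][2] = -3 + 5 = 2, A[0][1] + B[1][2] = 8 + 6 = 14, A[0][2] + B[2][2] = 6 + 5 = 11) = 2 (attained at k = 0)
  C[1][0] = min over k of (A[1][0] + B[0][0] = 6 + 9 = 15, A[1][1] + B[1][0] = 2 + -5 = -3, A[1][2] + B[2][0] = 4 + -3 = 1) = -3 (attained at k = 1)
  C[1][1] = min over k of (A[1][0] + B[0][1] = 6 + 3 = 9, A[1][1] + B[1][1] = 2 + 7 = 9, A[1][2] + B[2][1] = 4 + -1 = 3) = 3 (attained at k = 2)
  C[1][2] = min over k of (A[1][0] + B[0][2] = 6 + 5 = 11, A[1][1] + B[1][2] = 2 + 6 = 8, A[1][2] + B[2][2] = 4 + 5 = 9) = 8 (attained at k = 1)
  C[2][0] = min over k of (A[2][0] + B[0][0] = 10 + 9 = 19, A[2][1] + B[1][0] = 4 + -5 = -1, A[2][2] + B[2][0] = -4 + -3 = -7) = -7 (attained at k = 2)
  C[2][1] = min over k of (A[2][0] + B[0][1] = 10 + 3 = 13, A[2][1] + B[1][1] = 4 + 7 = 11, A[2][2] + B[2][1] = -4 + -1 = -5) = -5 (attained at k = 2)
  C[2][2] = min over k of (A[2][0] + B[0][2] = 10 + 5 = 15, A[2][1] + B[1][2] = 4 + 6 = 10, A[2][2] + B[2][2] = -4 + 5 = 1) = 1 (attained at k = 2)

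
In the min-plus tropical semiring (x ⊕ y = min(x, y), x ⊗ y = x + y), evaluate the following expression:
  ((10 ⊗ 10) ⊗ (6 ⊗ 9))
((10 ⊗ 10) ⊗ (6 ⊗ 9)) = 35

Expand innermost to outermost. Recall ⊕ takes the minimum of its arguments and ⊗ takes their sum. Working out the expression ((10 ⊗ 10) ⊗ (6 ⊗ 9)) gives 35.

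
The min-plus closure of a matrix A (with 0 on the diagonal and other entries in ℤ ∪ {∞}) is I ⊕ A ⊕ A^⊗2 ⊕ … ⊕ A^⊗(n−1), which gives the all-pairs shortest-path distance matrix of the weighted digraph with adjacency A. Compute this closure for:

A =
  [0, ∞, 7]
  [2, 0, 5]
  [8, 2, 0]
Closure =
  [0, 9, 7]
  [2, 0, 5]
  [4, 2, 0]

This is the Floyd-Warshall all-pairs shortest-path computation. For each intermediate vertex k = 0, 1, …, 2, update dist[i][j] ← min(dist[i][j], dist[i][k] + dist[k][j]). The final matrix gives, for each (i, j), the minimum total weight of any directed path from i to j (possibly empty when i = j).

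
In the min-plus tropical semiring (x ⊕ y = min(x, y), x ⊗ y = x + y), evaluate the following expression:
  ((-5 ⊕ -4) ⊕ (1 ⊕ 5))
((-5 ⊕ -4) ⊕ (1 ⊕ 5)) = -5

Expand innermost to outermost. Recall ⊕ takes the minimum of its arguments and ⊗ takes their sum. Working out the expression ((-5 ⊕ -4) ⊕ (1 ⊕ 5)) gives -5.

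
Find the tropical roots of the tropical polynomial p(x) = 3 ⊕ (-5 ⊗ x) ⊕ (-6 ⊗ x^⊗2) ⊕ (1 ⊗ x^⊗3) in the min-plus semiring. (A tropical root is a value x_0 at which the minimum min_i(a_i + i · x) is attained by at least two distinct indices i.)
Roots: {-7, 1, 8}

Each tropical root is a break point of the lower envelope of the lines y = a_i + i · x (there are 4 lines, with slopes 0, 1, ..., 3). Only the lines that attain the minimum somewhere contribute to roots; other lines are dominated. Here the surviving (envelope) indices are i = 3, i = 2, i = 1, i = 0.
Intersections between consecutive envelope lines give the roots: for adjacent envelope indices i < j the intersection is x = (a_i − a_j) / (j − i). Reading off the sorted break points: {-7, 1, 8}.
Verification: at each break x_0, at least two indices attain the minimum of min_i(a_i + i · x_0).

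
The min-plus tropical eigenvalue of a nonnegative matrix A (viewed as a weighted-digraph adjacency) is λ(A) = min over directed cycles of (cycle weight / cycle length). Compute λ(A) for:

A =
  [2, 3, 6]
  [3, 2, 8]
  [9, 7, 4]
λ(A) = 2

Enumerate directed cycles and compute their means (weight / length). Sample:
  cycle 0 → 0: weight = 2, length = 1, mean = 2/1 ≈ 2.000
  cycle 1 → 1: weight = 2, length = 1, mean = 2/1 ≈ 2.000
  cycle 2 → 2: weight = 4, length = 1, mean = 4/1 ≈ 4.000
  cycle 0 → 1 → 0: weight = 6, length = 2, mean = 6/2 ≈ 3.000
  cycle 0 → 2 → 0: weight = 15, length = 2, mean = 15/2 ≈ 7.500
  cycle 1 → 0 → 1: weight = 6, length = 2, mean = 6/2 ≈ 3.000
Minimum mean = 2.000, attained e.g. along the cycle 0 → 0 with weight 2 and length 1. So λ(A) = 2/1 = 2.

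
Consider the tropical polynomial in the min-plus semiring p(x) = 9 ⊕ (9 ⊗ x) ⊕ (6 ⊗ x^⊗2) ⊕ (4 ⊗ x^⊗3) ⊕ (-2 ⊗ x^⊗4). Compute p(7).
p(7) = 9

A tropical monomial a ⊗ x^⊗i evaluates to a + i · x. Evaluating each term at x = 7:
  Term 0 contributes 9 + 0 · 7 = 9
  Term 1 contributes 9 + 1 · 7 = 16
  Term 2 contributes 6 + 2 · 7 = 20
  Term 3 contributes 4 + 3 · 7 = 25
  Term 4 contributes -2 + 4 · 7 = 26
p(7) = ⊕ of these = min[9, 16, 20, 25, 26] = 9.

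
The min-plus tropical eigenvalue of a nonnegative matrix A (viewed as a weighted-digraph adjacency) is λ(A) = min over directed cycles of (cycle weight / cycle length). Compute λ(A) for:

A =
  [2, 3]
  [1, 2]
λ(A) = 2

Enumerate directed cycles and compute their means (weight / length). Sample:
  cycle 0 → 0: weight = 2, length = 1, mean = 2/1 ≈ 2.000
  cycle 1 → 1: weight = 2, length = 1, mean = 2/1 ≈ 2.000
  cycle 0 → 1 → 0: weight = 4, length = 2, mean = 4/2 ≈ 2.000
  cycle 1 → 0 → 1: weight = 4, length = 2, mean = 4/2 ≈ 2.000
Minimum mean = 2.000, attained e.g. along the cycle 0 → 0 with weight 2 and length 1. So λ(A) = 2/1 = 2.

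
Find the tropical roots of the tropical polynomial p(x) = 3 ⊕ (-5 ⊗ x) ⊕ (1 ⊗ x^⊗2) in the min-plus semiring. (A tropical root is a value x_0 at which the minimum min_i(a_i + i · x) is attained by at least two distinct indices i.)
Roots: {-6, 8}

Each tropical root is a break point of the lower envelope of the lines y = a_i + i · x (there are 3 lines, with slopes 0, 1, ..., 2). Only the lines that attain the minimum somewhere contribute to roots; other lines are dominated. Here the surviving (envelope) indices are i = 2, i = 1, i = 0.
Intersections between consecutive envelope lines give the roots: for adjacent envelope indices i < j the intersection is x = (a_i − a_j) / (j − i). Reading off the sorted break points: {-6, 8}.
Verification: at each break x_0, at least two indices attain the minimum of min_i(a_i + i · x_0).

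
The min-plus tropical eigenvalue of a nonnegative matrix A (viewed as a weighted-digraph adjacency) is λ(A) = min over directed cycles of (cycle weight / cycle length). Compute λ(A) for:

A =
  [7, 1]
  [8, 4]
λ(A) = 4

Enumerate directed cycles and compute their means (weight / length). Sample:
  cycle 0 → 0: weight = 7, length = 1, mean = 7/1 ≈ 7.000
  cycle 1 → 1: weight = 4, length = 1, mean = 4/1 ≈ 4.000
  cycle 0 → 1 → 0: weight = 9, length = 2, mean = 9/2 ≈ 4.500
  cycle 1 → 0 → 1: weight = 9, length = 2, mean = 9/2 ≈ 4.500
Minimum mean = 4.000, attained e.g. along the cycle 1 → 1 with weight 4 and length 1. So λ(A) = 4/1 = 4.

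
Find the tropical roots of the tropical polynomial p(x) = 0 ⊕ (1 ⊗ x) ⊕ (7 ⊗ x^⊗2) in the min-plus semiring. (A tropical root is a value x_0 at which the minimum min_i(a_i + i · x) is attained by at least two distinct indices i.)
Roots: {-6, -1}

Each tropical root is a break point of the lower envelope of the lines y = a_i + i · x (there are 3 lines, with slopes 0, 1, ..., 2). Only the lines that attain the minimum somewhere contribute to roots; other lines are dominated. Here the surviving (envelope) indices are i = 2, i = 1, i = 0.
Intersections between consecutive envelope lines give the roots: for adjacent envelope indices i < j the intersection is x = (a_i − a_j) / (j − i). Reading off the sorted break points: {-6, -1}.
Verification: at each break x_0, at least two indices attain the minimum of min_i(a_i + i · x_0).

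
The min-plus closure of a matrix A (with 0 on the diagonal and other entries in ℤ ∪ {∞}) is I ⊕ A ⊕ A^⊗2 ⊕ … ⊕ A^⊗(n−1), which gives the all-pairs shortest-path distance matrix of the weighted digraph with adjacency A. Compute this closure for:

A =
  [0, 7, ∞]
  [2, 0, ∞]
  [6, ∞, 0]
Closure =
  [0, 7, ∞]
  [2, 0, ∞]
  [6, 13, 0]

This is the Floyd-Warshall all-pairs shortest-path computation. For each intermediate vertex k = 0, 1, …, 2, update dist[i][j] ← min(dist[i][j], dist[i][k] + dist[k][j]). The final matrix gives, for each (i, j), the minimum total weight of any directed path from i to j (possibly empty when i = j).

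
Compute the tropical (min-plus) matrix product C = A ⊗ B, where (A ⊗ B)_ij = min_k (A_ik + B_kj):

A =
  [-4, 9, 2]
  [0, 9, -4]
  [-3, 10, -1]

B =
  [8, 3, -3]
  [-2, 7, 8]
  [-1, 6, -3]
A ⊗ B =
  [1, -1, -7]
  [-5, 2, -7]
  [-2, 0, -6]

Apply the min-plus product entry-by-entry:
  C[0][0] = min over k of (A[0][0] + B[0][0] = -4 + 8 = 4, A[0][1] + B[1][0] = 9 + -2 = 7, A[0][2] + B[2][0] = 2 + -1 = 1) = 1 (attained at k = 2)
  C[0][1] = min over k of (A[0][0] + B[0][1] = -4 + 3 = -1, A[0][1] + B[1][1] = 9 + 7 = 16, A[0][2] + B[2][1] = 2 + 6 = 8) = -1 (attained at k = 0)
  C[0][2] = min over k of (A[0][0] + B[0][2] = -4 + -3 = -7, A[0][1] + B[1][2] = 9 + 8 = 17, A[0][2] + B[2][2] = 2 + -3 = -1) = -7 (attained at k = 0)
  C[1][0] = min over k of (A[1][0] + B[0][0] = 0 + 8 = 8, A[1][1] + B[1][0] = 9 + -2 = 7, A[1][2] + B[2][0] = -4 + -1 = -5) = -5 (attained at k = 2)
  C[1][1] = min over k of (A[1][0] + B[0][1] = 0 + 3 = 3, A[1][1] + B[1][1] = 9 + 7 = 16, A[1][2] + B[2][1] = -4 + 6 = 2) = 2 (attained at k = 2)
  C[1][2] = min over k of (A[1][0] + B[0][2] = 0 + -3 = -3, A[1][1] + B[1][2] = 9 + 8 = 17, A[1][2] + B[2][2] = -4 + -3 = -7) = -7 (attained at k = 2)
  C[2][0] = min over k of (A[2][0] + B[0][0] = -3 + 8 = 5, A[2][1] + B[1][0] = 10 + -2 = 8, A[2][2] + B[2][0] = -1 + -1 = -2) = -2 (attained at k = 2)
  C[2][1] = min over k of (A[2][0] + B[0][1] = -3 + 3 = 0, A[2][1] + B[1][1] = 10 + 7 = 17, A[2][2] + B[2][1] = -1 + 6 = 5) = 0 (attained at k = 0)
  C[2][2] = min over k of (A[2][0] + B[0][2] = -3 + -3 = -6, A[2][1] + B[1][2] = 10 + 8 = 18, A[2][2] + B[2][2] = -1 + -3 = -4) = -6 (attained at k = 0)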